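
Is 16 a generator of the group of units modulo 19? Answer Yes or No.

φ(19) = 19 − 1 = 18 = 2 · 3^2.
Test 16^(18/q) mod 19 for each prime factor q of 18:
16^9 ≡ 1 (mod 19)  [q = 2: ≡ 1 ✗]
16^6 ≡ 7 (mod 19)  [q = 3: ≢ 1 ✓]
The check at q = 2 fails, so 16 generates a proper subgroup.

No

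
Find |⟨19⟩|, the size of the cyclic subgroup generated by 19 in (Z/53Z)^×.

52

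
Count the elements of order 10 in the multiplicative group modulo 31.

φ(31) = 31 − 1 = 30 = 2 · 3 · 5.
Since (Z/31Z)^× is cyclic of order 30, the number of elements of order d is φ(d) when d | 30 and 0 otherwise.
10 = 2 · 5 divides 30, and φ(10) = 4.

4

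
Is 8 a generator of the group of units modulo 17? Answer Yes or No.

No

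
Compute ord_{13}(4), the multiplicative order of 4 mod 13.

Since 4 ∈ (Z/13Z)^×, its order divides φ(13) = 13 − 1 = 12 = 2^2 · 3.
Divisors of 12: 1, 2, 3, 4, 6, 12.
Check 4^d mod 13 for each divisor in increasing order:
4^1 ≡ 4 (mod 13)
4^2 ≡ 3 (mod 13)
4^3 ≡ 12 (mod 13)
4^4 ≡ 9 (mod 13)
4^6 ≡ 1 (mod 13) ✓
Therefore the multiplicative order of 4 modulo 13 is 6.

6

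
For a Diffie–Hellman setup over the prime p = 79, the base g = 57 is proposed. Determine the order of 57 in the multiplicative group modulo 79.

26

ord(57) | φ(79) = 79 − 1 = 78 = 2 · 3 · 13.
Divisors of 78: 1, 2, 3, 6, 13, 26, 39, 78.
Test each divisor d:
57^1 ≡ 57 (mod 79)
57^2 ≡ 10 (mod 79)
57^3 ≡ 17 (mod 79)
57^6 ≡ 52 (mod 79)
57^13 ≡ 78 (mod 79)
57^26 ≡ 1 (mod 79) ✓
The smallest such exponent is 26, so the order of 57 is 26.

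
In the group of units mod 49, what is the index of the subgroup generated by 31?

7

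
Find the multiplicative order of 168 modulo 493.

Since 168 ∈ (Z/493Z)^×, its order divides φ(493) = φ(17·29) = (17−1)·(29−1) = 16·28 = 448 = 2^6 · 7.
Divisors of 448: 1, 2, 4, 7, 8, 14, 16, 28, 32, 56, 64, 112, 224, 448.
Test each divisor d:
168^1 ≡ 168 (mod 493)
168^2 ≡ 123 (mod 493)
168^4 ≡ 339 (mod 493)
168^7 ≡ 59 (mod 493)
168^8 ≡ 52 (mod 493)
168^14 ≡ 30 (mod 493)
168^16 ≡ 239 (mod 493)
168^28 ≡ 407 (mod 493)
168^32 ≡ 426 (mod 493)
168^56 ≡ 1 (mod 493) ✓
So ord_493(168) = 56.

56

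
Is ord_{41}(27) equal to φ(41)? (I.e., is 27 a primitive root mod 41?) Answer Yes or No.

No

φ(41) = 41 − 1 = 40 = 2^3 · 5.
Test 27^(40/q) mod 41 for each prime factor q of 40:
27^20 ≡ 40 (mod 41)  [q = 2: ≢ 1 ✓]
27^8 ≡ 1 (mod 41)  [q = 5: ≡ 1 ✗]
Since 27^8 ≡ 1, the order of 27 divides 8 < 40, so 27 is not a primitive root.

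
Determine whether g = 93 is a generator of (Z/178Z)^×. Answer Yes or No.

No

φ(178) = φ(2)·φ(89) = 1·88 = 88 = 2^3 · 11.
Test 93^(88/q) mod 178 for each prime factor q of 88:
93^44 ≡ 1 (mod 178)  [q = 2: ≡ 1 ✗]
93^8 ≡ 121 (mod 178)  [q = 11: ≢ 1 ✓]
93^44 ≡ 1 shows ord(93) | 44, strictly less than φ(178); not a primitive root.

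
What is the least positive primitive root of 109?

6

φ(109) = 109 − 1 = 108 = 2^2 · 3^3.
g is a primitive root iff g^(108/q) ≢ 1 (mod 109) for each prime q ∈ {2, 3}.
g = 2: 2^54 ≡ 108; 2^36 ≡ 1 — hits 1, so not a primitive root.
g = 3: 3^54 ≡ 1 — hits 1, so not a primitive root.
g = 4: 4^54 ≡ 1 — hits 1, so not a primitive root.
g = 5: 5^54 ≡ 1 — hits 1, so not a primitive root.
g = 6: 6^54 ≡ 108; 6^36 ≡ 63 — none is 1, so 6 is a primitive root.
Hence the least primitive root of 109 is 6.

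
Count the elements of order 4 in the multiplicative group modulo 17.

2

φ(17) = 17 − 1 = 16 = 2^4.
(Z/17Z)^× is cyclic (|G| = 16); a cyclic group of order m has exactly φ(d) elements of each order d | m, and none otherwise.
4 = 2^2 divides 16, and φ(4) = 2.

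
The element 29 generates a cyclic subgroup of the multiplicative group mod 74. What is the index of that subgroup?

The order of 29 must divide φ(74) = φ(2)·φ(37) = 1·36 = 36 = 2^2 · 3^2.
Divisors of 36: 1, 2, 3, 4, 6, 9, 12, 18, 36.
Test each divisor d:
29^1 ≡ 29 (mod 74)
29^2 ≡ 27 (mod 74)
29^3 ≡ 43 (mod 74)
29^4 ≡ 63 (mod 74)
29^6 ≡ 73 (mod 74)
29^9 ≡ 31 (mod 74)
29^12 ≡ 1 (mod 74) ✓
So ord_74(29) = 12, hence |⟨29⟩| = 12.
The index is φ(74) / ord(29) = 36 / 12 = 3.

3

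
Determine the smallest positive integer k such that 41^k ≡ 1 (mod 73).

18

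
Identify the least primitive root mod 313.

10

φ(313) = 313 − 1 = 312 = 2^3 · 3 · 13.
Test candidates g = 2, 3, … against the prime factors q ∈ {2, 3, 13} of φ(313): g is a generator iff g^(312/q) ≢ 1 for every such q.
g = 2: 2^156 ≡ 1 — hits 1, so not a primitive root.
g = 3: 3^156 ≡ 1 — hits 1, so not a primitive root.
g = 4: 4^156 ≡ 1 — hits 1, so not a primitive root.
g = 5: 5^156 ≡ 312; 5^104 ≡ 1 — hits 1, so not a primitive root.
g = 6: 6^156 ≡ 1 — hits 1, so not a primitive root.
g = 7: 7^156 ≡ 312; 7^104 ≡ 1 — hits 1, so not a primitive root.
g = 8: 8^156 ≡ 1 — hits 1, so not a primitive root.
g = 9: 9^156 ≡ 1 — hits 1, so not a primitive root.
g = 10: 10^156 ≡ 312; 10^104 ≡ 214; 10^24 ≡ 103 — none is 1, so 10 is a primitive root.
The smallest primitive root modulo 313 is 10.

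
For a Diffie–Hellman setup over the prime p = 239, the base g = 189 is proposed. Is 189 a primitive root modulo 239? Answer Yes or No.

φ(239) = 239 − 1 = 238 = 2 · 7 · 17.
189 is a primitive root mod 239 iff 189^(φ(239)/q) ≢ 1 for every prime q | φ(239), i.e. q ∈ {2, 7, 17}.
189^119 ≡ 238 (mod 239)  [q = 2: ≢ 1 ✓]
189^34 ≡ 10 (mod 239)  [q = 7: ≢ 1 ✓]
189^14 ≡ 67 (mod 239)  [q = 17: ≢ 1 ✓]
All checks pass, so 189 has order 238 and is a primitive root modulo 239.

Yes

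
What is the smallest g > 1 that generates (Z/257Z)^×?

3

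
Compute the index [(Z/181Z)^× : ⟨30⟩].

Since 30 ∈ (Z/181Z)^×, its order divides φ(181) = 181 − 1 = 180 = 2^2 · 3^2 · 5.
Divisors of 180: 1, 2, 3, 4, 5, 6, 9, 10, 12, 15, 18, 20, 30, 36, 45, 60, 90, 180.
Evaluate successive powers at the divisors of 180:
30^1 ≡ 30
30^2 ≡ 176
30^3 ≡ 31
30^4 ≡ 25
30^5 ≡ 26
30^6 ≡ 56
30^9 ≡ 107
30^10 ≡ 133
30^12 ≡ 59
30^15 ≡ 19
30^18 ≡ 46
30^20 ≡ 132
30^30 ≡ 180
30^36 ≡ 125
30^45 ≡ 162
30^60 ≡ 1
The order of 30 is 60, so the subgroup it generates has 60 elements.
[(Z/181Z)^× : ⟨30⟩] = 180/60 = 3.

3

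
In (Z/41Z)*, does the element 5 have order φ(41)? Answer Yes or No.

φ(41) = 41 − 1 = 40 = 2^3 · 5.
An element g generates (Z/41Z)^× iff g^(40/q) ≢ 1 (mod 41) for each prime q ∈ {2, 5}.
5^20 ≡ 1 (mod 41)  [q = 2: ≡ 1 ✗]
5^8 ≡ 18 (mod 41)  [q = 5: ≢ 1 ✓]
Since 5^20 ≡ 1, the order of 5 divides 20 < 40, so 5 is not a primitive root.

No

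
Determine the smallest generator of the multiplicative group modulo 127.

3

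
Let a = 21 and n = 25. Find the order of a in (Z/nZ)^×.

ord(21) | φ(25) = φ(5^2) = 5·(5−1) = 20 = 2^2 · 5.
Divisors of 20: 1, 2, 4, 5, 10, 20.
Test each divisor d:
21^1 ≡ 21 (mod 25)
21^2 ≡ 16 (mod 25)
21^4 ≡ 6 (mod 25)
21^5 ≡ 1 (mod 25) ✓
So ord_25(21) = 5.

5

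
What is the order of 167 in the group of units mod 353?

176

ord(167) | φ(353) = 353 − 1 = 352 = 2^5 · 11.
Divisors of 352: 1, 2, 4, 8, 11, 16, 22, 32, 44, 88, 176, 352.
Evaluate successive powers at the divisors of 352:
167^1 ≡ 167
167^2 ≡ 2
167^4 ≡ 4
167^8 ≡ 16
167^11 ≡ 49
167^16 ≡ 256
167^22 ≡ 283
167^32 ≡ 231
167^44 ≡ 311
167^88 ≡ 352
167^176 ≡ 1
Hence ord(167) = 176.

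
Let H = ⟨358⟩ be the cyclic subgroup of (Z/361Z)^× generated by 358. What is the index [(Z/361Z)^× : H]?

2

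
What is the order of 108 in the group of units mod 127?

ord(108) | φ(127) = 127 − 1 = 126 = 2 · 3^2 · 7.
Divisors of 126: 1, 2, 3, 6, 7, 9, 14, 18, 21, 42, 63, 126.
Test each divisor d:
108^1 ≡ 108
108^2 ≡ 107
108^3 ≡ 126
108^6 ≡ 1
Therefore the multiplicative order of 108 modulo 127 is 6.

6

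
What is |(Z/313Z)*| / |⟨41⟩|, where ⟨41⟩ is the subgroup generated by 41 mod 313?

1

The order of 41 must divide φ(313) = 313 − 1 = 312 = 2^3 · 3 · 13.
Divisors of 312: 1, 2, 3, 4, 6, 8, 12, 13, 24, 26, 39, 52, 78, 104, 156, 312.
Evaluate successive powers at the divisors of 312:
41^1 ≡ 41 (mod 313)
41^2 ≡ 116 (mod 313)
41^3 ≡ 61 (mod 313)
41^4 ≡ 310 (mod 313)
41^6 ≡ 278 (mod 313)
41^8 ≡ 9 (mod 313)
41^12 ≡ 286 (mod 313)
41^13 ≡ 145 (mod 313)
41^24 ≡ 103 (mod 313)
41^26 ≡ 54 (mod 313)
41^39 ≡ 5 (mod 313)
41^52 ≡ 99 (mod 313)
41^78 ≡ 25 (mod 313)
41^104 ≡ 98 (mod 313)
41^156 ≡ 312 (mod 313)
41^312 ≡ 1 (mod 313) ✓
The order of 41 is 312, so the subgroup it generates has 312 elements.
The index is φ(313) / ord(41) = 312 / 312 = 1.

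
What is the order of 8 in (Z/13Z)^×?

4

Since 8 ∈ (Z/13Z)^×, its order divides φ(13) = 13 − 1 = 12 = 2^2 · 3.
Divisors of 12: 1, 2, 3, 4, 6, 12.
Check 8^d mod 13 for each divisor in increasing order:
8^1 ≡ 8 (mod 13)
8^2 ≡ 12 (mod 13)
8^3 ≡ 5 (mod 13)
8^4 ≡ 1 (mod 13) ✓
The smallest such exponent is 4, so the order of 8 is 4.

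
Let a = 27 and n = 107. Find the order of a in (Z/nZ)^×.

53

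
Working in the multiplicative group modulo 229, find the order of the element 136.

76

ord(136) | φ(229) = 229 − 1 = 228 = 2^2 · 3 · 19.
Divisors of 228: 1, 2, 3, 4, 6, 12, 19, 38, 57, 76, 114, 228.
Evaluate successive powers at the divisors of 228:
136^1 ≡ 136 (mod 229)
136^2 ≡ 176 (mod 229)
136^3 ≡ 120 (mod 229)
136^4 ≡ 61 (mod 229)
136^6 ≡ 202 (mod 229)
136^12 ≡ 42 (mod 229)
136^19 ≡ 122 (mod 229)
136^38 ≡ 228 (mod 229)
136^57 ≡ 107 (mod 229)
136^76 ≡ 1 (mod 229) ✓
So ord_229(136) = 76.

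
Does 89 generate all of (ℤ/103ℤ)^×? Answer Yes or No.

No

φ(103) = 103 − 1 = 102 = 2 · 3 · 17.
Test 89^(102/q) mod 103 for each prime factor q of 102:
89^51 ≡ 102 (mod 103)  [q = 2: ≢ 1 ✓]
89^34 ≡ 1 (mod 103)  [q = 3: ≡ 1 ✗]
89^6 ≡ 30 (mod 103)  [q = 17: ≢ 1 ✓]
89^34 ≡ 1 shows ord(89) | 34, strictly less than φ(103); not a primitive root.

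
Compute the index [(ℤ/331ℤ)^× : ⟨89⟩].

By Lagrange's theorem, ord_331(89) divides φ(331) = 331 − 1 = 330 = 2 · 3 · 5 · 11.
Divisors of 330: 1, 2, 3, 5, 6, 10, 11, 15, 22, 30, 33, 55, 66, 110, 165, 330.
Test each divisor d:
89^1 ≡ 89
89^2 ≡ 308
89^3 ≡ 270
89^5 ≡ 79
89^6 ≡ 80
89^10 ≡ 283
89^11 ≡ 31
89^15 ≡ 180
89^22 ≡ 299
89^30 ≡ 293
89^33 ≡ 1
So ord_331(89) = 33, hence |⟨89⟩| = 33.
Index = |(Z/331Z)^×| / |⟨89⟩| = 330 / 33 = 10.

10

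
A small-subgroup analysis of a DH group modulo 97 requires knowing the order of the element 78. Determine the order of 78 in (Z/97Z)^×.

By Lagrange's theorem, ord_97(78) divides φ(97) = 97 − 1 = 96 = 2^5 · 3.
Divisors of 96: 1, 2, 3, 4, 6, 8, 12, 16, 24, 32, 48, 96.
Check 78^d mod 97 for each divisor in increasing order:
78^1 ≡ 78 (mod 97)
78^2 ≡ 70 (mod 97)
78^3 ≡ 28 (mod 97)
78^4 ≡ 50 (mod 97)
78^6 ≡ 8 (mod 97)
78^8 ≡ 75 (mod 97)
78^12 ≡ 64 (mod 97)
78^16 ≡ 96 (mod 97)
78^24 ≡ 22 (mod 97)
78^32 ≡ 1 (mod 97) ✓
The smallest such exponent is 32, so the order of 78 is 32.

32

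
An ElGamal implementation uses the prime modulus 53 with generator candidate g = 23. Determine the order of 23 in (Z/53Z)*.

By Lagrange's theorem, ord_53(23) divides φ(53) = 53 − 1 = 52 = 2^2 · 13.
Divisors of 52: 1, 2, 4, 13, 26, 52.
Compute 23^d (mod 53) for the divisors d until we hit 1:
23^1 ≡ 23
23^2 ≡ 52
23^4 ≡ 1
So ord_53(23) = 4.

4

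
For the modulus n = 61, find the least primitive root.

2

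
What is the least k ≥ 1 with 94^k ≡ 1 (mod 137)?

Since 94 ∈ (Z/137Z)^×, its order divides φ(137) = 137 − 1 = 136 = 2^3 · 17.
Divisors of 136: 1, 2, 4, 8, 17, 34, 68, 136.
Evaluate successive powers at the divisors of 136:
94^1 ≡ 94
94^2 ≡ 68
94^4 ≡ 103
94^8 ≡ 60
94^17 ≡ 10
94^34 ≡ 100
94^68 ≡ 136
94^136 ≡ 1
The smallest such exponent is 136, so the order of 94 is 136.

136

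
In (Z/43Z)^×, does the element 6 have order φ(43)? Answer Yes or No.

No

φ(43) = 43 − 1 = 42 = 2 · 3 · 7.
6 is a primitive root mod 43 iff 6^(φ(43)/q) ≢ 1 for every prime q | φ(43), i.e. q ∈ {2, 3, 7}.
6^21 ≡ 1 (mod 43)  [q = 2: ≡ 1 ✗]
6^14 ≡ 36 (mod 43)  [q = 3: ≢ 1 ✓]
6^6 ≡ 1 (mod 43)  [q = 7: ≡ 1 ✗]
The check at q = 2 fails, so 6 generates a proper subgroup.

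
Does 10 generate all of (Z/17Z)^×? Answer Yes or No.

φ(17) = 17 − 1 = 16 = 2^4.
An element g generates (Z/17Z)^× iff g^(16/q) ≢ 1 (mod 17) for each prime q ∈ {2}.
10^8 ≡ 16 (mod 17)  [q = 2: ≢ 1 ✓]
None equal 1, so ord_17(10) = 16: 10 is a primitive root.

Yes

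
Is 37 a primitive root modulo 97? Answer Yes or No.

Yes

φ(97) = 97 − 1 = 96 = 2^5 · 3.
An element g generates (Z/97Z)^× iff g^(96/q) ≢ 1 (mod 97) for each prime q ∈ {2, 3}.
37^48 ≡ 96 (mod 97)  [q = 2: ≢ 1 ✓]
37^32 ≡ 35 (mod 97)  [q = 3: ≢ 1 ✓]
None equal 1, so ord_97(37) = 96: 37 is a primitive root.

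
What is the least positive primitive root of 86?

3

φ(86) = φ(2)·φ(43) = 1·42 = 42 = 2 · 3 · 7.
Test candidates g = 2, 3, … against the prime factors q ∈ {2, 3, 7} of φ(86): g is a generator iff g^(42/q) ≢ 1 for every such q.
g = 2: gcd(2, 86) = 2 > 1, not a unit — skip.
g = 3: 3^21 ≡ 85; 3^14 ≡ 79; 3^6 ≡ 41 — none is 1, so 3 is a primitive root.
Hence the least primitive root of 86 is 3.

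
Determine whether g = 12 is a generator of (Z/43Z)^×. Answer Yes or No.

φ(43) = 43 − 1 = 42 = 2 · 3 · 7.
It suffices to check that the order of 12 is not a proper divisor of 42: compute 12^(42/q) for q ∈ {2, 3, 7}.
12^21 ≡ 42 (mod 43)  [q = 2: ≢ 1 ✓]
12^14 ≡ 36 (mod 43)  [q = 3: ≢ 1 ✓]
12^6 ≡ 21 (mod 43)  [q = 7: ≢ 1 ✓]
Every test exponent gives a nontrivial residue, hence 12 generates the full group.

Yes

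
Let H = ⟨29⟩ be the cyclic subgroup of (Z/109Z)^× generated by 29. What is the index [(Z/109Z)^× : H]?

The order of 29 must divide φ(109) = 109 − 1 = 108 = 2^2 · 3^3.
Divisors of 108: 1, 2, 3, 4, 6, 9, 12, 18, 27, 36, 54, 108.
Check 29^d mod 109 for each divisor in increasing order:
29^1 ≡ 29
29^2 ≡ 78
29^3 ≡ 82
29^4 ≡ 89
29^6 ≡ 75
29^9 ≡ 46
29^12 ≡ 66
29^18 ≡ 45
29^27 ≡ 108
29^36 ≡ 63
29^54 ≡ 1
So ord_109(29) = 54, hence |⟨29⟩| = 54.
[(Z/109Z)^× : ⟨29⟩] = 108/54 = 2.

2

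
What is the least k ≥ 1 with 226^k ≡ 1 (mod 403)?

The order of 226 must divide φ(403) = φ(13·31) = (13−1)·(31−1) = 12·30 = 360 = 2^3 · 3^2 · 5.
Divisors of 360: 1, 2, 3, 4, 5, 6, 8, 9, 10, 12, 15, 18, 20, 24, 30, 36, 40, 45, 60, 72, 90, 120, 180, 360.
Check 226^d mod 403 for each divisor in increasing order:
226^1 ≡ 226 (mod 403)
226^2 ≡ 298 (mod 403)
226^3 ≡ 47 (mod 403)
226^4 ≡ 144 (mod 403)
226^5 ≡ 304 (mod 403)
226^6 ≡ 194 (mod 403)
226^8 ≡ 183 (mod 403)
226^9 ≡ 252 (mod 403)
226^10 ≡ 129 (mod 403)
226^12 ≡ 157 (mod 403)
226^15 ≡ 125 (mod 403)
226^18 ≡ 233 (mod 403)
226^20 ≡ 118 (mod 403)
226^24 ≡ 66 (mod 403)
226^30 ≡ 311 (mod 403)
226^36 ≡ 287 (mod 403)
226^40 ≡ 222 (mod 403)
226^45 ≡ 187 (mod 403)
226^60 ≡ 1 (mod 403) ✓
The smallest such exponent is 60, so the order of 226 is 60.

60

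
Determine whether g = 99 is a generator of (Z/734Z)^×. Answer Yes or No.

Yes

φ(734) = φ(2)·φ(367) = 1·366 = 366 = 2 · 3 · 61.
99 is a primitive root mod 734 iff 99^(φ(734)/q) ≢ 1 for every prime q | φ(734), i.e. q ∈ {2, 3, 61}.
99^183 ≡ 733 (mod 734)  [q = 2: ≢ 1 ✓]
99^122 ≡ 283 (mod 734)  [q = 3: ≢ 1 ✓]
99^6 ≡ 199 (mod 734)  [q = 61: ≢ 1 ✓]
None equal 1, so ord_734(99) = 366: 99 is a primitive root.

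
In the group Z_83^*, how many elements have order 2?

φ(83) = 83 − 1 = 82 = 2 · 41.
(Z/83Z)^× is cyclic (|G| = 82); a cyclic group of order m has exactly φ(d) elements of each order d | m, and none otherwise.
2 | 82, and φ(2) = 2 − 1 = 1.

1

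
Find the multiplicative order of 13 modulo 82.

40

ord(13) | φ(82) = φ(2)·φ(41) = 1·40 = 40 = 2^3 · 5.
Divisors of 40: 1, 2, 4, 5, 8, 10, 20, 40.
Compute 13^d (mod 82) for the divisors d until we hit 1:
13^1 ≡ 13 (mod 82)
13^2 ≡ 5 (mod 82)
13^4 ≡ 25 (mod 82)
13^5 ≡ 79 (mod 82)
13^8 ≡ 51 (mod 82)
13^10 ≡ 9 (mod 82)
13^20 ≡ 81 (mod 82)
13^40 ≡ 1 (mod 82) ✓
Therefore the multiplicative order of 13 modulo 82 is 40.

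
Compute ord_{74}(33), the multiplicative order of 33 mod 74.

9

Since 33 ∈ (Z/74Z)^×, its order divides φ(74) = φ(2)·φ(37) = 1·36 = 36 = 2^2 · 3^2.
Divisors of 36: 1, 2, 3, 4, 6, 9, 12, 18, 36.
Evaluate successive powers at the divisors of 36:
33^1 ≡ 33 (mod 74)
33^2 ≡ 53 (mod 74)
33^3 ≡ 47 (mod 74)
33^4 ≡ 71 (mod 74)
33^6 ≡ 63 (mod 74)
33^9 ≡ 1 (mod 74) ✓
The smallest such exponent is 9, so the order of 33 is 9.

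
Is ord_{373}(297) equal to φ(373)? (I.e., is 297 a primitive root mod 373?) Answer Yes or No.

Yes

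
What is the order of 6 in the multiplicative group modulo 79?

78

The order of 6 must divide φ(79) = 79 − 1 = 78 = 2 · 3 · 13.
Divisors of 78: 1, 2, 3, 6, 13, 26, 39, 78.
Compute 6^d (mod 79) for the divisors d until we hit 1:
6^1 ≡ 6 (mod 79)
6^2 ≡ 36 (mod 79)
6^3 ≡ 58 (mod 79)
6^6 ≡ 46 (mod 79)
6^13 ≡ 56 (mod 79)
6^26 ≡ 55 (mod 79)
6^39 ≡ 78 (mod 79)
6^78 ≡ 1 (mod 79) ✓
Therefore the multiplicative order of 6 modulo 79 is 78.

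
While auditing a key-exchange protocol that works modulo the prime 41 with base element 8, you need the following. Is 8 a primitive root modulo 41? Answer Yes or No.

φ(41) = 41 − 1 = 40 = 2^3 · 5.
It suffices to check that the order of 8 is not a proper divisor of 40: compute 8^(40/q) for q ∈ {2, 5}.
8^20 ≡ 1 (mod 41)  [q = 2: ≡ 1 ✗]
8^8 ≡ 16 (mod 41)  [q = 5: ≢ 1 ✓]
Since 8^20 ≡ 1, the order of 8 divides 20 < 40, so 8 is not a primitive root.

No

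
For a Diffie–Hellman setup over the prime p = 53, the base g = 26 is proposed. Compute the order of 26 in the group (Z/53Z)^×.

52

ord(26) | φ(53) = 53 − 1 = 52 = 2^2 · 13.
Divisors of 52: 1, 2, 4, 13, 26, 52.
Test each divisor d:
26^1 ≡ 26
26^2 ≡ 40
26^4 ≡ 10
26^13 ≡ 30
26^26 ≡ 52
26^52 ≡ 1
So ord_53(26) = 52.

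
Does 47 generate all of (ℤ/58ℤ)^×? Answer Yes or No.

φ(58) = φ(2)·φ(29) = 1·28 = 28 = 2^2 · 7.
Test 47^(28/q) mod 58 for each prime factor q of 28:
47^14 ≡ 57 (mod 58)  [q = 2: ≢ 1 ✓]
47^4 ≡ 25 (mod 58)  [q = 7: ≢ 1 ✓]
None equal 1, so ord_58(47) = 28: 47 is a primitive root.

Yes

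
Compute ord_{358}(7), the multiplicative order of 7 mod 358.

178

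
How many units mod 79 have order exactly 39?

24

φ(79) = 79 − 1 = 78 = 2 · 3 · 13.
Since (Z/79Z)^× is cyclic of order 78, the number of elements of order d is φ(d) when d | 78 and 0 otherwise.
39 = 3 · 13 divides 78, and φ(39) = 24.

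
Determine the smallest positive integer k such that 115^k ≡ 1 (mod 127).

Since 115 ∈ (Z/127Z)^×, its order divides φ(127) = 127 − 1 = 126 = 2 · 3^2 · 7.
Divisors of 126: 1, 2, 3, 6, 7, 9, 14, 18, 21, 42, 63, 126.
Check 115^d mod 127 for each divisor in increasing order:
115^1 ≡ 115 (mod 127)
115^2 ≡ 17 (mod 127)
115^3 ≡ 50 (mod 127)
115^6 ≡ 87 (mod 127)
115^7 ≡ 99 (mod 127)
115^9 ≡ 32 (mod 127)
115^14 ≡ 22 (mod 127)
115^18 ≡ 8 (mod 127)
115^21 ≡ 19 (mod 127)
115^42 ≡ 107 (mod 127)
115^63 ≡ 1 (mod 127) ✓
The smallest such exponent is 63, so the order of 115 is 63.

63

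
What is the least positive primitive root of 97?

5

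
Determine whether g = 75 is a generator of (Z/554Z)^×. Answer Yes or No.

No

φ(554) = φ(2)·φ(277) = 1·276 = 276 = 2^2 · 3 · 23.
It suffices to check that the order of 75 is not a proper divisor of 276: compute 75^(276/q) for q ∈ {2, 3, 23}.
75^138 ≡ 1 (mod 554)  [q = 2: ≡ 1 ✗]
75^92 ≡ 393 (mod 554)  [q = 3: ≢ 1 ✓]
75^12 ≡ 533 (mod 554)  [q = 23: ≢ 1 ✓]
Since 75^138 ≡ 1, the order of 75 divides 138 < 276, so 75 is not a primitive root.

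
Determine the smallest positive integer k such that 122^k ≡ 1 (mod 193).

ord(122) | φ(193) = 193 − 1 = 192 = 2^6 · 3.
Divisors of 192: 1, 2, 3, 4, 6, 8, 12, 16, 24, 32, 48, 64, 96, 192.
Check 122^d mod 193 for each divisor in increasing order:
122^1 ≡ 122 (mod 193)
122^2 ≡ 23 (mod 193)
122^3 ≡ 104 (mod 193)
122^4 ≡ 143 (mod 193)
122^6 ≡ 8 (mod 193)
122^8 ≡ 184 (mod 193)
122^12 ≡ 64 (mod 193)
122^16 ≡ 81 (mod 193)
122^24 ≡ 43 (mod 193)
122^32 ≡ 192 (mod 193)
122^48 ≡ 112 (mod 193)
122^64 ≡ 1 (mod 193) ✓
So ord_193(122) = 64.

64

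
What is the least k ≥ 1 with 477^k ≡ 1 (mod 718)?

The order of 477 must divide φ(718) = φ(2)·φ(359) = 1·358 = 358 = 2 · 179.
Divisors of 358: 1, 2, 179, 358.
Test each divisor d:
477^1 ≡ 477 (mod 718)
477^2 ≡ 641 (mod 718)
477^179 ≡ 717 (mod 718)
477^358 ≡ 1 (mod 718) ✓
Hence ord(477) = 358.

358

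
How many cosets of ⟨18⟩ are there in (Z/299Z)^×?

6

By Lagrange's theorem, ord_299(18) divides φ(299) = φ(13·23) = (13−1)·(23−1) = 12·22 = 264 = 2^3 · 3 · 11.
Divisors of 264: 1, 2, 3, 4, 6, 8, 11, 12, 22, 24, 33, 44, 66, 88, 132, 264.
Test each divisor d:
18^1 ≡ 18 (mod 299)
18^2 ≡ 25 (mod 299)
18^3 ≡ 151 (mod 299)
18^4 ≡ 27 (mod 299)
18^6 ≡ 77 (mod 299)
18^8 ≡ 131 (mod 299)
18^11 ≡ 47 (mod 299)
18^12 ≡ 248 (mod 299)
18^22 ≡ 116 (mod 299)
18^24 ≡ 209 (mod 299)
18^33 ≡ 70 (mod 299)
18^44 ≡ 1 (mod 299) ✓
Thus |⟨18⟩| = ord(18) = 44.
[(Z/299Z)^× : ⟨18⟩] = 264/44 = 6.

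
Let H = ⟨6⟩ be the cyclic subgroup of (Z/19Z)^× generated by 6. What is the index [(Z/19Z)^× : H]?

By Lagrange's theorem, ord_19(6) divides φ(19) = 19 − 1 = 18 = 2 · 3^2.
Divisors of 18: 1, 2, 3, 6, 9, 18.
Compute 6^d (mod 19) for the divisors d until we hit 1:
6^1 ≡ 6
6^2 ≡ 17
6^3 ≡ 7
6^6 ≡ 11
6^9 ≡ 1
Thus |⟨6⟩| = ord(6) = 9.
Index = |(Z/19Z)^×| / |⟨6⟩| = 18 / 9 = 2.

2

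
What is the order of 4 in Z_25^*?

10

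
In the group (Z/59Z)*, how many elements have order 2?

1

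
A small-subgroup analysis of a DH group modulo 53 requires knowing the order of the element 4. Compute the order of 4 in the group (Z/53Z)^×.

26

Since 4 ∈ (Z/53Z)^×, its order divides φ(53) = 53 − 1 = 52 = 2^2 · 13.
Divisors of 52: 1, 2, 4, 13, 26, 52.
Compute 4^d (mod 53) for the divisors d until we hit 1:
4^1 ≡ 4
4^2 ≡ 16
4^4 ≡ 44
4^13 ≡ 52
4^26 ≡ 1
So ord_53(4) = 26.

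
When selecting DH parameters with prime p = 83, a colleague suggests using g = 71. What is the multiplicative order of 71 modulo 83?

82

Since 71 ∈ (Z/83Z)^×, its order divides φ(83) = 83 − 1 = 82 = 2 · 41.
Divisors of 82: 1, 2, 41, 82.
Evaluate successive powers at the divisors of 82:
71^1 ≡ 71 (mod 83)
71^2 ≡ 61 (mod 83)
71^41 ≡ 82 (mod 83)
71^82 ≡ 1 (mod 83) ✓
The smallest such exponent is 82, so the order of 71 is 82.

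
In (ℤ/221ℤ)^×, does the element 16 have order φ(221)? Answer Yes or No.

221 = 13 · 17 is a product of two distinct odd primes, so (Z/221Z)^× ≅ (Z/13Z)^× × (Z/17Z)^× is not cyclic.
No primitive root modulo 221 exists; in particular 16 is not one.

No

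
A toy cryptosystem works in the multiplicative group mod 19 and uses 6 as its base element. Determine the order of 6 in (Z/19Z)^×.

Since 6 ∈ (Z/19Z)^×, its order divides φ(19) = 19 − 1 = 18 = 2 · 3^2.
Divisors of 18: 1, 2, 3, 6, 9, 18.
Test each divisor d:
6^1 ≡ 6 (mod 19)
6^2 ≡ 17 (mod 19)
6^3 ≡ 7 (mod 19)
6^6 ≡ 11 (mod 19)
6^9 ≡ 1 (mod 19) ✓
The smallest such exponent is 9, so the order of 6 is 9.

9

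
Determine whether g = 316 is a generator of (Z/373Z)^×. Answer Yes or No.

φ(373) = 373 − 1 = 372 = 2^2 · 3 · 31.
It suffices to check that the order of 316 is not a proper divisor of 372: compute 316^(372/q) for q ∈ {2, 3, 31}.
316^186 ≡ 372 (mod 373)  [q = 2: ≢ 1 ✓]
316^124 ≡ 284 (mod 373)  [q = 3: ≢ 1 ✓]
316^12 ≡ 75 (mod 373)  [q = 31: ≢ 1 ✓]
All checks pass, so 316 has order 372 and is a primitive root modulo 373.

Yes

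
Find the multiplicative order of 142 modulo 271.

By Lagrange's theorem, ord_271(142) divides φ(271) = 271 − 1 = 270 = 2 · 3^3 · 5.
Divisors of 270: 1, 2, 3, 5, 6, 9, 10, 15, 18, 27, 30, 45, 54, 90, 135, 270.
Check 142^d mod 271 for each divisor in increasing order:
142^1 ≡ 142 (mod 271)
142^2 ≡ 110 (mod 271)
142^3 ≡ 173 (mod 271)
142^5 ≡ 60 (mod 271)
142^6 ≡ 119 (mod 271)
142^9 ≡ 262 (mod 271)
142^10 ≡ 77 (mod 271)
142^15 ≡ 13 (mod 271)
142^18 ≡ 81 (mod 271)
142^27 ≡ 84 (mod 271)
142^30 ≡ 169 (mod 271)
142^45 ≡ 29 (mod 271)
142^54 ≡ 10 (mod 271)
142^90 ≡ 28 (mod 271)
142^135 ≡ 270 (mod 271)
142^270 ≡ 1 (mod 271) ✓
The smallest such exponent is 270, so the order of 142 is 270.

270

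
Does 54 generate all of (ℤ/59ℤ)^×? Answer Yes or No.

φ(59) = 59 − 1 = 58 = 2 · 29.
Test 54^(58/q) mod 59 for each prime factor q of 58:
54^29 ≡ 58 (mod 59)  [q = 2: ≢ 1 ✓]
54^2 ≡ 25 (mod 59)  [q = 29: ≢ 1 ✓]
Every test exponent gives a nontrivial residue, hence 54 generates the full group.

Yes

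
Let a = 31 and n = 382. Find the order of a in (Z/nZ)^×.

By Lagrange's theorem, ord_382(31) divides φ(382) = φ(2)·φ(191) = 1·190 = 190 = 2 · 5 · 19.
Divisors of 190: 1, 2, 5, 10, 19, 38, 95, 190.
Compute 31^d (mod 382) for the divisors d until we hit 1:
31^1 ≡ 31
31^2 ≡ 197
31^5 ≡ 161
31^10 ≡ 327
31^19 ≡ 381
31^38 ≡ 1
The smallest such exponent is 38, so the order of 31 is 38.

38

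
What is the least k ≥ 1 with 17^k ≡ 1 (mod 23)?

The order of 17 must divide φ(23) = 23 − 1 = 22 = 2 · 11.
Divisors of 22: 1, 2, 11, 22.
Evaluate successive powers at the divisors of 22:
17^1 ≡ 17 (mod 23)
17^2 ≡ 13 (mod 23)
17^11 ≡ 22 (mod 23)
17^22 ≡ 1 (mod 23) ✓
Hence ord(17) = 22.

22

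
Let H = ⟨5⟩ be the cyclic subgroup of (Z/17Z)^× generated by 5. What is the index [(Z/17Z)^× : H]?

1

The order of 5 must divide φ(17) = 17 − 1 = 16 = 2^4.
Divisors of 16: 1, 2, 4, 8, 16.
Compute 5^d (mod 17) for the divisors d until we hit 1:
5^1 ≡ 5 (mod 17)
5^2 ≡ 8 (mod 17)
5^4 ≡ 13 (mod 17)
5^8 ≡ 16 (mod 17)
5^16 ≡ 1 (mod 17) ✓
Thus |⟨5⟩| = ord(5) = 16.
The index is φ(17) / ord(5) = 16 / 16 = 1.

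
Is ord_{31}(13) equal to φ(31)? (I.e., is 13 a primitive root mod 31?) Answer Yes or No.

Yes

φ(31) = 31 − 1 = 30 = 2 · 3 · 5.
It suffices to check that the order of 13 is not a proper divisor of 30: compute 13^(30/q) for q ∈ {2, 3, 5}.
13^15 ≡ 30 (mod 31)  [q = 2: ≢ 1 ✓]
13^10 ≡ 5 (mod 31)  [q = 3: ≢ 1 ✓]
13^6 ≡ 16 (mod 31)  [q = 5: ≢ 1 ✓]
None equal 1, so ord_31(13) = 30: 13 is a primitive root.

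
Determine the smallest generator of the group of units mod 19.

2

φ(19) = 19 − 1 = 18 = 2 · 3^2.
Test candidates g = 2, 3, … against the prime factors q ∈ {2, 3} of φ(19): g is a generator iff g^(18/q) ≢ 1 for every such q.
g = 2: 2^9 ≡ 18; 2^6 ≡ 7 — none is 1, so 2 is a primitive root.
Hence the least primitive root of 19 is 2.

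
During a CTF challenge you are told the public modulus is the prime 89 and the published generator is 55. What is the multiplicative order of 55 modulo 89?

4

ord(55) | φ(89) = 89 − 1 = 88 = 2^3 · 11.
Divisors of 88: 1, 2, 4, 8, 11, 22, 44, 88.
Evaluate successive powers at the divisors of 88:
55^1 ≡ 55 (mod 89)
55^2 ≡ 88 (mod 89)
55^4 ≡ 1 (mod 89) ✓
Therefore the multiplicative order of 55 modulo 89 is 4.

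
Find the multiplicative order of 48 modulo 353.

Since 48 ∈ (Z/353Z)^×, its order divides φ(353) = 353 − 1 = 352 = 2^5 · 11.
Divisors of 352: 1, 2, 4, 8, 11, 16, 22, 32, 44, 88, 176, 352.
Test each divisor d:
48^1 ≡ 48
48^2 ≡ 186
48^4 ≡ 2
48^8 ≡ 4
48^11 ≡ 59
48^16 ≡ 16
48^22 ≡ 304
48^32 ≡ 256
48^44 ≡ 283
48^88 ≡ 311
48^176 ≡ 352
48^352 ≡ 1
Hence ord(48) = 352.

352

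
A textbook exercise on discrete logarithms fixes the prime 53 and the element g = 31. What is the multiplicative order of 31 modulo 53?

By Lagrange's theorem, ord_53(31) divides φ(53) = 53 − 1 = 52 = 2^2 · 13.
Divisors of 52: 1, 2, 4, 13, 26, 52.
Compute 31^d (mod 53) for the divisors d until we hit 1:
31^1 ≡ 31
31^2 ≡ 7
31^4 ≡ 49
31^13 ≡ 30
31^26 ≡ 52
31^52 ≡ 1
So ord_53(31) = 52.

52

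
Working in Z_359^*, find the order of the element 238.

358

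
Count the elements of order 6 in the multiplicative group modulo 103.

2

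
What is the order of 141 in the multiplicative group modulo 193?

192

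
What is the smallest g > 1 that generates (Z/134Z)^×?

φ(134) = φ(2)·φ(67) = 1·66 = 66 = 2 · 3 · 11.
g is a primitive root iff g^(66/q) ≢ 1 (mod 134) for each prime q ∈ {2, 3, 11}.
g = 2: gcd(2, 134) = 2 > 1, not a unit — skip.
g = 3: 3^33 ≡ 133; 3^22 ≡ 1 — hits 1, so not a primitive root.
g = 4: gcd(4, 134) = 2 > 1, not a unit — skip.
g = 5: 5^33 ≡ 133; 5^22 ≡ 1 — hits 1, so not a primitive root.
g = 6: gcd(6, 134) = 2 > 1, not a unit — skip.
g = 7: 7^33 ≡ 133; 7^22 ≡ 29; 7^6 ≡ 131 — none is 1, so 7 is a primitive root.
So 7 is the smallest generator of (Z/134Z)^×.

7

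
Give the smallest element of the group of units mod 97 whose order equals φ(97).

φ(97) = 97 − 1 = 96 = 2^5 · 3.
g is a primitive root iff g^(96/q) ≢ 1 (mod 97) for each prime q ∈ {2, 3}.
g = 2: 2^48 ≡ 1 — hits 1, so not a primitive root.
g = 3: 3^48 ≡ 1 — hits 1, so not a primitive root.
g = 4: 4^48 ≡ 1 — hits 1, so not a primitive root.
g = 5: 5^48 ≡ 96; 5^32 ≡ 35 — none is 1, so 5 is a primitive root.
So 5 is the smallest generator of (Z/97Z)^×.

5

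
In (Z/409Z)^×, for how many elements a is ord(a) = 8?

4

φ(409) = 409 − 1 = 408 = 2^3 · 3 · 17.
In a cyclic group of order 408, there are φ(d) elements of order d for each divisor d of 408, and zero for non-divisors.
8 = 2^3 divides 408, and φ(8) = 4.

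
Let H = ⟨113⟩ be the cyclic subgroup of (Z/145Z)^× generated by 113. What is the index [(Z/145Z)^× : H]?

4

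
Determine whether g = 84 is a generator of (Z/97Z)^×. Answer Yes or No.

φ(97) = 97 − 1 = 96 = 2^5 · 3.
Test 84^(96/q) mod 97 for each prime factor q of 96:
84^48 ≡ 96 (mod 97)  [q = 2: ≢ 1 ✓]
84^32 ≡ 35 (mod 97)  [q = 3: ≢ 1 ✓]
All checks pass, so 84 has order 96 and is a primitive root modulo 97.

Yes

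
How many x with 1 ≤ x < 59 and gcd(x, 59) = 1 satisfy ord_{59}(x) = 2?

1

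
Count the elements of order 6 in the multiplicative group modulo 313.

φ(313) = 313 − 1 = 312 = 2^3 · 3 · 13.
In a cyclic group of order 312, there are φ(d) elements of order d for each divisor d of 312, and zero for non-divisors.
6 = 2 · 3 divides 312, and φ(6) = 2.

2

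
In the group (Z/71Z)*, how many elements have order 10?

4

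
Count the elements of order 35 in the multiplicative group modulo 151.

0

φ(151) = 151 − 1 = 150 = 2 · 3 · 5^2.
In a cyclic group of order 150, there are φ(d) elements of order d for each divisor d of 150, and zero for non-divisors.
35 does not divide 150, so no element of (Z/151Z)^× has order 35.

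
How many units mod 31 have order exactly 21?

0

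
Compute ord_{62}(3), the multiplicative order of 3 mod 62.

ord(3) | φ(62) = φ(2)·φ(31) = 1·30 = 30 = 2 · 3 · 5.
Divisors of 30: 1, 2, 3, 5, 6, 10, 15, 30.
Compute 3^d (mod 62) for the divisors d until we hit 1:
3^1 ≡ 3
3^2 ≡ 9
3^3 ≡ 27
3^5 ≡ 57
3^6 ≡ 47
3^10 ≡ 25
3^15 ≡ 61
3^30 ≡ 1
So ord_62(3) = 30.

30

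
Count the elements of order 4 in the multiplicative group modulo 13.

φ(13) = 13 − 1 = 12 = 2^2 · 3.
In a cyclic group of order 12, there are φ(d) elements of order d for each divisor d of 12, and zero for non-divisors.
4 = 2^2 divides 12, and φ(4) = 2.

2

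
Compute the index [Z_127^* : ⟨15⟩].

The order of 15 must divide φ(127) = 127 − 1 = 126 = 2 · 3^2 · 7.
Divisors of 126: 1, 2, 3, 6, 7, 9, 14, 18, 21, 42, 63, 126.
Check 15^d mod 127 for each divisor in increasing order:
15^1 ≡ 15 (mod 127)
15^2 ≡ 98 (mod 127)
15^3 ≡ 73 (mod 127)
15^6 ≡ 122 (mod 127)
15^7 ≡ 52 (mod 127)
15^9 ≡ 16 (mod 127)
15^14 ≡ 37 (mod 127)
15^18 ≡ 2 (mod 127)
15^21 ≡ 19 (mod 127)
15^42 ≡ 107 (mod 127)
15^63 ≡ 1 (mod 127) ✓
So ord_127(15) = 63, hence |⟨15⟩| = 63.
[(Z/127Z)^× : ⟨15⟩] = 126/63 = 2.

2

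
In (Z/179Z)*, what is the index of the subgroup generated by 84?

The order of 84 must divide φ(179) = 179 − 1 = 178 = 2 · 89.
Divisors of 178: 1, 2, 89, 178.
Compute 84^d (mod 179) for the divisors d until we hit 1:
84^1 ≡ 84
84^2 ≡ 75
84^89 ≡ 178
84^178 ≡ 1
Thus |⟨84⟩| = ord(84) = 178.
The index is φ(179) / ord(84) = 178 / 178 = 1.

1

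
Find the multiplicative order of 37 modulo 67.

3

ord(37) | φ(67) = 67 − 1 = 66 = 2 · 3 · 11.
Divisors of 66: 1, 2, 3, 6, 11, 22, 33, 66.
Evaluate successive powers at the divisors of 66:
37^1 ≡ 37 (mod 67)
37^2 ≡ 29 (mod 67)
37^3 ≡ 1 (mod 67) ✓
Therefore the multiplicative order of 37 modulo 67 is 3.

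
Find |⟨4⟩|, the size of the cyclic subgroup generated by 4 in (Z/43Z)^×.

7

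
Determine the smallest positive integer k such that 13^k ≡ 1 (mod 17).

4

The order of 13 must divide φ(17) = 17 − 1 = 16 = 2^4.
Divisors of 16: 1, 2, 4, 8, 16.
Check 13^d mod 17 for each divisor in increasing order:
13^1 ≡ 13
13^2 ≡ 16
13^4 ≡ 1
The smallest such exponent is 4, so the order of 13 is 4.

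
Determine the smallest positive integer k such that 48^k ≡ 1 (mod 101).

100

The order of 48 must divide φ(101) = 101 − 1 = 100 = 2^2 · 5^2.
Divisors of 100: 1, 2, 4, 5, 10, 20, 25, 50, 100.
Compute 48^d (mod 101) for the divisors d until we hit 1:
48^1 ≡ 48 (mod 101)
48^2 ≡ 82 (mod 101)
48^4 ≡ 58 (mod 101)
48^5 ≡ 57 (mod 101)
48^10 ≡ 17 (mod 101)
48^20 ≡ 87 (mod 101)
48^25 ≡ 10 (mod 101)
48^50 ≡ 100 (mod 101)
48^100 ≡ 1 (mod 101) ✓
Therefore the multiplicative order of 48 modulo 101 is 100.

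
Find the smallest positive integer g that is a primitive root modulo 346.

φ(346) = φ(2)·φ(173) = 1·172 = 172 = 2^2 · 43.
g is a primitive root iff g^(172/q) ≢ 1 (mod 346) for each prime q ∈ {2, 43}.
g = 2: gcd(2, 346) = 2 > 1, not a unit — skip.
g = 3: 3^86 ≡ 345; 3^4 ≡ 81 — none is 1, so 3 is a primitive root.
So 3 is the smallest generator of (Z/346Z)^×.

3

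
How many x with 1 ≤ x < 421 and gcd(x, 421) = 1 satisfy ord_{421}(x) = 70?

24

φ(421) = 421 − 1 = 420 = 2^2 · 3 · 5 · 7.
Since (Z/421Z)^× is cyclic of order 420, the number of elements of order d is φ(d) when d | 420 and 0 otherwise.
70 = 2 · 5 · 7 divides 420, and φ(70) = 24.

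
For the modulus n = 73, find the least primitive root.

5

φ(73) = 73 − 1 = 72 = 2^3 · 3^2.
Test candidates g = 2, 3, … against the prime factors q ∈ {2, 3} of φ(73): g is a generator iff g^(72/q) ≢ 1 for every such q.
g = 2: 2^36 ≡ 1 — hits 1, so not a primitive root.
g = 3: 3^36 ≡ 1 — hits 1, so not a primitive root.
g = 4: 4^36 ≡ 1 — hits 1, so not a primitive root.
g = 5: 5^36 ≡ 72; 5^24 ≡ 8 — none is 1, so 5 is a primitive root.
Hence the least primitive root of 73 is 5.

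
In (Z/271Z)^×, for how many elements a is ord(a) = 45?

φ(271) = 271 − 1 = 270 = 2 · 3^3 · 5.
Since (Z/271Z)^× is cyclic of order 270, the number of elements of order d is φ(d) when d | 270 and 0 otherwise.
45 = 3^2 · 5 divides 270, and φ(45) = 24.

24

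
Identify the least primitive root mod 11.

2

φ(11) = 11 − 1 = 10 = 2 · 5.
Test candidates g = 2, 3, … against the prime factors q ∈ {2, 5} of φ(11): g is a generator iff g^(10/q) ≢ 1 for every such q.
g = 2: 2^5 ≡ 10; 2^2 ≡ 4 — none is 1, so 2 is a primitive root.
So 2 is the smallest generator of (Z/11Z)^×.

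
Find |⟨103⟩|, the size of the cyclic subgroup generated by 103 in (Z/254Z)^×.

9

The order of 103 must divide φ(254) = φ(2)·φ(127) = 1·126 = 126 = 2 · 3^2 · 7.
Divisors of 126: 1, 2, 3, 6, 7, 9, 14, 18, 21, 42, 63, 126.
Check 103^d mod 254 for each divisor in increasing order:
103^1 ≡ 103
103^2 ≡ 195
103^3 ≡ 19
103^6 ≡ 107
103^7 ≡ 99
103^9 ≡ 1
Hence ord(103) = 9.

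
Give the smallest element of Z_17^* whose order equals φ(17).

φ(17) = 17 − 1 = 16 = 2^4.
Test candidates g = 2, 3, … against the prime factors q ∈ {2} of φ(17): g is a generator iff g^(16/q) ≢ 1 for every such q.
g = 2: 2^8 ≡ 1 — hits 1, so not a primitive root.
g = 3: 3^8 ≡ 16 — none is 1, so 3 is a primitive root.
The smallest primitive root modulo 17 is 3.

3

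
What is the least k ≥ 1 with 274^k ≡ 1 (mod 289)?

The order of 274 must divide φ(289) = φ(17^2) = 17·(17−1) = 272 = 2^4 · 17.
Divisors of 272: 1, 2, 4, 8, 16, 17, 34, 68, 136, 272.
Check 274^d mod 289 for each divisor in increasing order:
274^1 ≡ 274 (mod 289)
274^2 ≡ 225 (mod 289)
274^4 ≡ 50 (mod 289)
274^8 ≡ 188 (mod 289)
274^16 ≡ 86 (mod 289)
274^17 ≡ 155 (mod 289)
274^34 ≡ 38 (mod 289)
274^68 ≡ 288 (mod 289)
274^136 ≡ 1 (mod 289) ✓
The smallest such exponent is 136, so the order of 274 is 136.

136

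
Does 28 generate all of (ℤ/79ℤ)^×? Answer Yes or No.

Yes

φ(79) = 79 − 1 = 78 = 2 · 3 · 13.
Test 28^(78/q) mod 79 for each prime factor q of 78:
28^39 ≡ 78 (mod 79)  [q = 2: ≢ 1 ✓]
28^26 ≡ 23 (mod 79)  [q = 3: ≢ 1 ✓]
28^6 ≡ 21 (mod 79)  [q = 13: ≢ 1 ✓]
Every test exponent gives a nontrivial residue, hence 28 generates the full group.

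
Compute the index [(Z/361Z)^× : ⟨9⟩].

2

The order of 9 must divide φ(361) = φ(19^2) = 19·(19−1) = 342 = 2 · 3^2 · 19.
Divisors of 342: 1, 2, 3, 6, 9, 18, 19, 38, 57, 114, 171, 342.
Compute 9^d (mod 361) for the divisors d until we hit 1:
9^1 ≡ 9 (mod 361)
9^2 ≡ 81 (mod 361)
9^3 ≡ 7 (mod 361)
9^6 ≡ 49 (mod 361)
9^9 ≡ 343 (mod 361)
9^18 ≡ 324 (mod 361)
9^19 ≡ 28 (mod 361)
9^38 ≡ 62 (mod 361)
9^57 ≡ 292 (mod 361)
9^114 ≡ 68 (mod 361)
9^171 ≡ 1 (mod 361) ✓
So ord_361(9) = 171, hence |⟨9⟩| = 171.
The index is φ(361) / ord(9) = 342 / 171 = 2.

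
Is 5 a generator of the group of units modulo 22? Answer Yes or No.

No

φ(22) = φ(2)·φ(11) = 1·10 = 10 = 2 · 5.
5 is a primitive root mod 22 iff 5^(φ(22)/q) ≢ 1 for every prime q | φ(22), i.e. q ∈ {2, 5}.
5^5 ≡ 1 (mod 22)  [q = 2: ≡ 1 ✗]
5^2 ≡ 3 (mod 22)  [q = 5: ≢ 1 ✓]
Since 5^5 ≡ 1, the order of 5 divides 5 < 10, so 5 is not a primitive root.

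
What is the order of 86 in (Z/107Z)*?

By Lagrange's theorem, ord_107(86) divides φ(107) = 107 − 1 = 106 = 2 · 53.
Divisors of 106: 1, 2, 53, 106.
Test each divisor d:
86^1 ≡ 86
86^2 ≡ 13
86^53 ≡ 1
Therefore the multiplicative order of 86 modulo 107 is 53.

53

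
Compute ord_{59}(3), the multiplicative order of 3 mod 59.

29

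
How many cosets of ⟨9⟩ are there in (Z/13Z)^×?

Since 9 ∈ (Z/13Z)^×, its order divides φ(13) = 13 − 1 = 12 = 2^2 · 3.
Divisors of 12: 1, 2, 3, 4, 6, 12.
Test each divisor d:
9^1 ≡ 9
9^2 ≡ 3
9^3 ≡ 1
The order of 9 is 3, so the subgroup it generates has 3 elements.
Index = |(Z/13Z)^×| / |⟨9⟩| = 12 / 3 = 4.

4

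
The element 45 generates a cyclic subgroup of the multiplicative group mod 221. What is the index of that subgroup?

4

The order of 45 must divide φ(221) = φ(13·17) = (13−1)·(17−1) = 12·16 = 192 = 2^6 · 3.
Divisors of 192: 1, 2, 3, 4, 6, 8, 12, 16, 24, 32, 48, 64, 96, 192.
Compute 45^d (mod 221) for the divisors d until we hit 1:
45^1 ≡ 45 (mod 221)
45^2 ≡ 36 (mod 221)
45^3 ≡ 73 (mod 221)
45^4 ≡ 191 (mod 221)
45^6 ≡ 25 (mod 221)
45^8 ≡ 16 (mod 221)
45^12 ≡ 183 (mod 221)
45^16 ≡ 35 (mod 221)
45^24 ≡ 118 (mod 221)
45^32 ≡ 120 (mod 221)
45^48 ≡ 1 (mod 221) ✓
The order of 45 is 48, so the subgroup it generates has 48 elements.
The index is φ(221) / ord(45) = 192 / 48 = 4.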